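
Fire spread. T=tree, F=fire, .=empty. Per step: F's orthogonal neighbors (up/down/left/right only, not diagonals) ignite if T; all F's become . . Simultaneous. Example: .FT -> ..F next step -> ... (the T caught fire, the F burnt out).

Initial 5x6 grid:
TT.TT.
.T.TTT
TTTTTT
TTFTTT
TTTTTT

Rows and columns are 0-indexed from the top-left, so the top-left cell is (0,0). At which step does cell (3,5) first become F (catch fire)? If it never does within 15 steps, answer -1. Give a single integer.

Step 1: cell (3,5)='T' (+4 fires, +1 burnt)
Step 2: cell (3,5)='T' (+6 fires, +4 burnt)
Step 3: cell (3,5)='F' (+7 fires, +6 burnt)
  -> target ignites at step 3
Step 4: cell (3,5)='.' (+5 fires, +7 burnt)
Step 5: cell (3,5)='.' (+3 fires, +5 burnt)
Step 6: cell (3,5)='.' (+0 fires, +3 burnt)
  fire out at step 6

3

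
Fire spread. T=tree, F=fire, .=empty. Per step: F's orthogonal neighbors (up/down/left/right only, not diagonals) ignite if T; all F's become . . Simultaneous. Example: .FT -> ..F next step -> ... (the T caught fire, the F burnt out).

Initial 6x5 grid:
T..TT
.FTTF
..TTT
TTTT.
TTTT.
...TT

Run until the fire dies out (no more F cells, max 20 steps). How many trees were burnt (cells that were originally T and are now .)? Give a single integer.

Step 1: +4 fires, +2 burnt (F count now 4)
Step 2: +3 fires, +4 burnt (F count now 3)
Step 3: +2 fires, +3 burnt (F count now 2)
Step 4: +3 fires, +2 burnt (F count now 3)
Step 5: +3 fires, +3 burnt (F count now 3)
Step 6: +2 fires, +3 burnt (F count now 2)
Step 7: +0 fires, +2 burnt (F count now 0)
Fire out after step 7
Initially T: 18, now '.': 29
Total burnt (originally-T cells now '.'): 17

Answer: 17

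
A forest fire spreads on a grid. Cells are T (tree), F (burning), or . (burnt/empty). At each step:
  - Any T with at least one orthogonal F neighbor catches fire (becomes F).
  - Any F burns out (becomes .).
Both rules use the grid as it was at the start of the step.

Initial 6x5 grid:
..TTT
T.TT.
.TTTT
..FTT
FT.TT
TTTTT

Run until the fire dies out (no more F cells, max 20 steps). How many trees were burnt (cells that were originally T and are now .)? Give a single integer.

Step 1: +4 fires, +2 burnt (F count now 4)
Step 2: +6 fires, +4 burnt (F count now 6)
Step 3: +6 fires, +6 burnt (F count now 6)
Step 4: +2 fires, +6 burnt (F count now 2)
Step 5: +1 fires, +2 burnt (F count now 1)
Step 6: +0 fires, +1 burnt (F count now 0)
Fire out after step 6
Initially T: 20, now '.': 29
Total burnt (originally-T cells now '.'): 19

Answer: 19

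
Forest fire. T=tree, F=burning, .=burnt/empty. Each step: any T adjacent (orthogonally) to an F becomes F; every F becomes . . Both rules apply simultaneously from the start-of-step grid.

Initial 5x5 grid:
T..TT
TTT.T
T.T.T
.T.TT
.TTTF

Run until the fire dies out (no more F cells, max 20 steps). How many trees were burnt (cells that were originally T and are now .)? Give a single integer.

Answer: 10

Derivation:
Step 1: +2 fires, +1 burnt (F count now 2)
Step 2: +3 fires, +2 burnt (F count now 3)
Step 3: +2 fires, +3 burnt (F count now 2)
Step 4: +2 fires, +2 burnt (F count now 2)
Step 5: +1 fires, +2 burnt (F count now 1)
Step 6: +0 fires, +1 burnt (F count now 0)
Fire out after step 6
Initially T: 16, now '.': 19
Total burnt (originally-T cells now '.'): 10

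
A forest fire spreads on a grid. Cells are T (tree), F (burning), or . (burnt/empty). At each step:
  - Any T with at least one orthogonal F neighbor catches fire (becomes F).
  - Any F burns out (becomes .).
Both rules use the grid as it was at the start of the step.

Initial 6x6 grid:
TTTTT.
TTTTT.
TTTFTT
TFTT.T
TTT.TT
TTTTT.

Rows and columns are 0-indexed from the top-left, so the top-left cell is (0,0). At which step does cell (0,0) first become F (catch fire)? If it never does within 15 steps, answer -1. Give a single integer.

Step 1: cell (0,0)='T' (+8 fires, +2 burnt)
Step 2: cell (0,0)='T' (+9 fires, +8 burnt)
Step 3: cell (0,0)='T' (+7 fires, +9 burnt)
Step 4: cell (0,0)='F' (+3 fires, +7 burnt)
  -> target ignites at step 4
Step 5: cell (0,0)='.' (+2 fires, +3 burnt)
Step 6: cell (0,0)='.' (+0 fires, +2 burnt)
  fire out at step 6

4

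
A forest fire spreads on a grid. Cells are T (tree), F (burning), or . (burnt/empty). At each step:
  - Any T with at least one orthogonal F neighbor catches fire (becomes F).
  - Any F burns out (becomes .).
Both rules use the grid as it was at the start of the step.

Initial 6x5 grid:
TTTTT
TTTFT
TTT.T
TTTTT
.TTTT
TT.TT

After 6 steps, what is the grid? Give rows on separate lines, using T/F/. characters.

Step 1: 3 trees catch fire, 1 burn out
  TTTFT
  TTF.F
  TTT.T
  TTTTT
  .TTTT
  TT.TT
Step 2: 5 trees catch fire, 3 burn out
  TTF.F
  TF...
  TTF.F
  TTTTT
  .TTTT
  TT.TT
Step 3: 5 trees catch fire, 5 burn out
  TF...
  F....
  TF...
  TTFTF
  .TTTT
  TT.TT
Step 4: 6 trees catch fire, 5 burn out
  F....
  .....
  F....
  TF.F.
  .TFTF
  TT.TT
Step 5: 4 trees catch fire, 6 burn out
  .....
  .....
  .....
  F....
  .F.F.
  TT.TF
Step 6: 2 trees catch fire, 4 burn out
  .....
  .....
  .....
  .....
  .....
  TF.F.

.....
.....
.....
.....
.....
TF.F.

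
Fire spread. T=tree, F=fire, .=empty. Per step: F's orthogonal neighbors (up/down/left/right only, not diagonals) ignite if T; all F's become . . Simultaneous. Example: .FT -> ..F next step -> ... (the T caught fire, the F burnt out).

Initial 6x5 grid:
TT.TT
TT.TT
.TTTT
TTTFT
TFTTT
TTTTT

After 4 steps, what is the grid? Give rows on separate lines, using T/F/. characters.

Step 1: 8 trees catch fire, 2 burn out
  TT.TT
  TT.TT
  .TTFT
  TFF.F
  F.FFT
  TFTTT
Step 2: 9 trees catch fire, 8 burn out
  TT.TT
  TT.FT
  .FF.F
  F....
  ....F
  F.FFT
Step 3: 4 trees catch fire, 9 burn out
  TT.FT
  TF..F
  .....
  .....
  .....
  ....F
Step 4: 3 trees catch fire, 4 burn out
  TF..F
  F....
  .....
  .....
  .....
  .....

TF..F
F....
.....
.....
.....
.....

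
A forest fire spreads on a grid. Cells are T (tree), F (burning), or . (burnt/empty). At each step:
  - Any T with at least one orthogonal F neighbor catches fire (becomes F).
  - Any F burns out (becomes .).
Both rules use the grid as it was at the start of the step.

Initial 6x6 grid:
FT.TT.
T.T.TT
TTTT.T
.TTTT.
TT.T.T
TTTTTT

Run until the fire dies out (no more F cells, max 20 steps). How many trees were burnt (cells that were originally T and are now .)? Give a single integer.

Answer: 21

Derivation:
Step 1: +2 fires, +1 burnt (F count now 2)
Step 2: +1 fires, +2 burnt (F count now 1)
Step 3: +1 fires, +1 burnt (F count now 1)
Step 4: +2 fires, +1 burnt (F count now 2)
Step 5: +4 fires, +2 burnt (F count now 4)
Step 6: +3 fires, +4 burnt (F count now 3)
Step 7: +4 fires, +3 burnt (F count now 4)
Step 8: +1 fires, +4 burnt (F count now 1)
Step 9: +1 fires, +1 burnt (F count now 1)
Step 10: +1 fires, +1 burnt (F count now 1)
Step 11: +1 fires, +1 burnt (F count now 1)
Step 12: +0 fires, +1 burnt (F count now 0)
Fire out after step 12
Initially T: 26, now '.': 31
Total burnt (originally-T cells now '.'): 21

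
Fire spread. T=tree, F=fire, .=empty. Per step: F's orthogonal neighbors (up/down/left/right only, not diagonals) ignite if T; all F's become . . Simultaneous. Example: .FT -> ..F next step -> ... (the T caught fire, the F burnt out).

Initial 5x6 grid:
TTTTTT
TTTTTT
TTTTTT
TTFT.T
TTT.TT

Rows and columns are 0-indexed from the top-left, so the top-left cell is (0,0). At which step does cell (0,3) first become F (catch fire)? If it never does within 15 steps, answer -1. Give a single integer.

Step 1: cell (0,3)='T' (+4 fires, +1 burnt)
Step 2: cell (0,3)='T' (+5 fires, +4 burnt)
Step 3: cell (0,3)='T' (+6 fires, +5 burnt)
Step 4: cell (0,3)='F' (+5 fires, +6 burnt)
  -> target ignites at step 4
Step 5: cell (0,3)='.' (+4 fires, +5 burnt)
Step 6: cell (0,3)='.' (+2 fires, +4 burnt)
Step 7: cell (0,3)='.' (+1 fires, +2 burnt)
Step 8: cell (0,3)='.' (+0 fires, +1 burnt)
  fire out at step 8

4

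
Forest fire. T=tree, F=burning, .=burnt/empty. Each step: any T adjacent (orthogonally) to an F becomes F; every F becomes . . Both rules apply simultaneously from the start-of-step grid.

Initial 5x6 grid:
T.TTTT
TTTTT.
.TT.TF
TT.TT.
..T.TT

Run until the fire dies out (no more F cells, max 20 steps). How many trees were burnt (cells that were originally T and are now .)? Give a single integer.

Step 1: +1 fires, +1 burnt (F count now 1)
Step 2: +2 fires, +1 burnt (F count now 2)
Step 3: +4 fires, +2 burnt (F count now 4)
Step 4: +4 fires, +4 burnt (F count now 4)
Step 5: +3 fires, +4 burnt (F count now 3)
Step 6: +2 fires, +3 burnt (F count now 2)
Step 7: +2 fires, +2 burnt (F count now 2)
Step 8: +1 fires, +2 burnt (F count now 1)
Step 9: +0 fires, +1 burnt (F count now 0)
Fire out after step 9
Initially T: 20, now '.': 29
Total burnt (originally-T cells now '.'): 19

Answer: 19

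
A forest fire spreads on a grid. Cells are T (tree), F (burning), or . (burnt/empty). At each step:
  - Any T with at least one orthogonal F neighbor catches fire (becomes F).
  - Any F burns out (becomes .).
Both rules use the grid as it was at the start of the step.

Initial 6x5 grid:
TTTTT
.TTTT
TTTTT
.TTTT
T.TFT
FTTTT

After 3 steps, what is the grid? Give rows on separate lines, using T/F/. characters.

Step 1: 6 trees catch fire, 2 burn out
  TTTTT
  .TTTT
  TTTTT
  .TTFT
  F.F.F
  .FTFT
Step 2: 5 trees catch fire, 6 burn out
  TTTTT
  .TTTT
  TTTFT
  .TF.F
  .....
  ..F.F
Step 3: 4 trees catch fire, 5 burn out
  TTTTT
  .TTFT
  TTF.F
  .F...
  .....
  .....

TTTTT
.TTFT
TTF.F
.F...
.....
.....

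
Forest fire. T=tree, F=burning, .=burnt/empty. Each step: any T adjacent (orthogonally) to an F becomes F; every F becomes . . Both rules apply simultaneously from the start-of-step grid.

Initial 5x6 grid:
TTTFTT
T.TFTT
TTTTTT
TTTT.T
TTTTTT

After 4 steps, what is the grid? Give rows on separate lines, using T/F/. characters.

Step 1: 5 trees catch fire, 2 burn out
  TTF.FT
  T.F.FT
  TTTFTT
  TTTT.T
  TTTTTT
Step 2: 6 trees catch fire, 5 burn out
  TF...F
  T....F
  TTF.FT
  TTTF.T
  TTTTTT
Step 3: 5 trees catch fire, 6 burn out
  F.....
  T.....
  TF...F
  TTF..T
  TTTFTT
Step 4: 6 trees catch fire, 5 burn out
  ......
  F.....
  F.....
  TF...F
  TTF.FT

......
F.....
F.....
TF...F
TTF.FT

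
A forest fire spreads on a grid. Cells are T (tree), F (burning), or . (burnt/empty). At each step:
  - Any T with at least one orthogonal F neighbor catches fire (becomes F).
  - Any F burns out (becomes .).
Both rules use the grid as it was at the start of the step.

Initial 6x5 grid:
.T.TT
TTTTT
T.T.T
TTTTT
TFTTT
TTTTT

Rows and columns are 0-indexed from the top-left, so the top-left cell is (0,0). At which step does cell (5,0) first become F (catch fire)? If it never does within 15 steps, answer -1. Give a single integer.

Step 1: cell (5,0)='T' (+4 fires, +1 burnt)
Step 2: cell (5,0)='F' (+5 fires, +4 burnt)
  -> target ignites at step 2
Step 3: cell (5,0)='.' (+5 fires, +5 burnt)
Step 4: cell (5,0)='.' (+4 fires, +5 burnt)
Step 5: cell (5,0)='.' (+3 fires, +4 burnt)
Step 6: cell (5,0)='.' (+3 fires, +3 burnt)
Step 7: cell (5,0)='.' (+1 fires, +3 burnt)
Step 8: cell (5,0)='.' (+0 fires, +1 burnt)
  fire out at step 8

2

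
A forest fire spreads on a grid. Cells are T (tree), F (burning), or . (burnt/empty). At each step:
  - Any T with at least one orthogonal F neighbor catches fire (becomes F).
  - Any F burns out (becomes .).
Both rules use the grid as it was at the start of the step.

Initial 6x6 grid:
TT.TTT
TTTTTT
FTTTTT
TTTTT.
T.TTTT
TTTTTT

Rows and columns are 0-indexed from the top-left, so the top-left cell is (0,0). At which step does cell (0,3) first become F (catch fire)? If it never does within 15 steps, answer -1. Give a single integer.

Step 1: cell (0,3)='T' (+3 fires, +1 burnt)
Step 2: cell (0,3)='T' (+5 fires, +3 burnt)
Step 3: cell (0,3)='T' (+5 fires, +5 burnt)
Step 4: cell (0,3)='T' (+5 fires, +5 burnt)
Step 5: cell (0,3)='F' (+6 fires, +5 burnt)
  -> target ignites at step 5
Step 6: cell (0,3)='.' (+4 fires, +6 burnt)
Step 7: cell (0,3)='.' (+3 fires, +4 burnt)
Step 8: cell (0,3)='.' (+1 fires, +3 burnt)
Step 9: cell (0,3)='.' (+0 fires, +1 burnt)
  fire out at step 9

5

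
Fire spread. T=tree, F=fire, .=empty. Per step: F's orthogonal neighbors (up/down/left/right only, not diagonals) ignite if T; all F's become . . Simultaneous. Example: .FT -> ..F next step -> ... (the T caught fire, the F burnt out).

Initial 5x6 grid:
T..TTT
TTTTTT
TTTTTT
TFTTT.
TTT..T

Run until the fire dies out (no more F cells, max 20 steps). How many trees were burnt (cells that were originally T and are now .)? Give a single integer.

Step 1: +4 fires, +1 burnt (F count now 4)
Step 2: +6 fires, +4 burnt (F count now 6)
Step 3: +4 fires, +6 burnt (F count now 4)
Step 4: +3 fires, +4 burnt (F count now 3)
Step 5: +3 fires, +3 burnt (F count now 3)
Step 6: +2 fires, +3 burnt (F count now 2)
Step 7: +1 fires, +2 burnt (F count now 1)
Step 8: +0 fires, +1 burnt (F count now 0)
Fire out after step 8
Initially T: 24, now '.': 29
Total burnt (originally-T cells now '.'): 23

Answer: 23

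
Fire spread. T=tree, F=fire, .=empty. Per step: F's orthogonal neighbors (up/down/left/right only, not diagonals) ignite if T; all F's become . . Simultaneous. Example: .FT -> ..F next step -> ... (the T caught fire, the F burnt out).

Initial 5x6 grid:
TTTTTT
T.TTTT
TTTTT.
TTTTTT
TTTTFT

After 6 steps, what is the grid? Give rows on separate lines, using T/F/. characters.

Step 1: 3 trees catch fire, 1 burn out
  TTTTTT
  T.TTTT
  TTTTT.
  TTTTFT
  TTTF.F
Step 2: 4 trees catch fire, 3 burn out
  TTTTTT
  T.TTTT
  TTTTF.
  TTTF.F
  TTF...
Step 3: 4 trees catch fire, 4 burn out
  TTTTTT
  T.TTFT
  TTTF..
  TTF...
  TF....
Step 4: 6 trees catch fire, 4 burn out
  TTTTFT
  T.TF.F
  TTF...
  TF....
  F.....
Step 5: 5 trees catch fire, 6 burn out
  TTTF.F
  T.F...
  TF....
  F.....
  ......
Step 6: 2 trees catch fire, 5 burn out
  TTF...
  T.....
  F.....
  ......
  ......

TTF...
T.....
F.....
......
......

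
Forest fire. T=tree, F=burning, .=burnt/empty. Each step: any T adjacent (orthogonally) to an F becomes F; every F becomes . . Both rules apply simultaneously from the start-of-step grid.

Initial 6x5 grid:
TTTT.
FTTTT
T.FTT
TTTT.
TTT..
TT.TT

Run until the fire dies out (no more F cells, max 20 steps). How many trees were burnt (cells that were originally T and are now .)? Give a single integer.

Answer: 20

Derivation:
Step 1: +6 fires, +2 burnt (F count now 6)
Step 2: +8 fires, +6 burnt (F count now 8)
Step 3: +4 fires, +8 burnt (F count now 4)
Step 4: +2 fires, +4 burnt (F count now 2)
Step 5: +0 fires, +2 burnt (F count now 0)
Fire out after step 5
Initially T: 22, now '.': 28
Total burnt (originally-T cells now '.'): 20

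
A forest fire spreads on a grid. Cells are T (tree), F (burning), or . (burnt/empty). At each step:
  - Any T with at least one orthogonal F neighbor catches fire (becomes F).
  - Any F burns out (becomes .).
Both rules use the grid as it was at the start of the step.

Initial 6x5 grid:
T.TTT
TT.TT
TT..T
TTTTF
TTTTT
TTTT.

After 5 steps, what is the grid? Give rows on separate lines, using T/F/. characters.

Step 1: 3 trees catch fire, 1 burn out
  T.TTT
  TT.TT
  TT..F
  TTTF.
  TTTTF
  TTTT.
Step 2: 3 trees catch fire, 3 burn out
  T.TTT
  TT.TF
  TT...
  TTF..
  TTTF.
  TTTT.
Step 3: 5 trees catch fire, 3 burn out
  T.TTF
  TT.F.
  TT...
  TF...
  TTF..
  TTTF.
Step 4: 5 trees catch fire, 5 burn out
  T.TF.
  TT...
  TF...
  F....
  TF...
  TTF..
Step 5: 5 trees catch fire, 5 burn out
  T.F..
  TF...
  F....
  .....
  F....
  TF...

T.F..
TF...
F....
.....
F....
TF...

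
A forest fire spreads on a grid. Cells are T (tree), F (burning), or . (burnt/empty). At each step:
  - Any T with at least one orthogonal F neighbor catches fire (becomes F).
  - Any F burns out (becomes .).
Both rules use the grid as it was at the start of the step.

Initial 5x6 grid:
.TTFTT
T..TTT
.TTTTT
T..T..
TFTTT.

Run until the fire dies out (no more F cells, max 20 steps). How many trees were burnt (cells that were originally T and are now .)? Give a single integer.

Answer: 18

Derivation:
Step 1: +5 fires, +2 burnt (F count now 5)
Step 2: +6 fires, +5 burnt (F count now 6)
Step 3: +5 fires, +6 burnt (F count now 5)
Step 4: +2 fires, +5 burnt (F count now 2)
Step 5: +0 fires, +2 burnt (F count now 0)
Fire out after step 5
Initially T: 19, now '.': 29
Total burnt (originally-T cells now '.'): 18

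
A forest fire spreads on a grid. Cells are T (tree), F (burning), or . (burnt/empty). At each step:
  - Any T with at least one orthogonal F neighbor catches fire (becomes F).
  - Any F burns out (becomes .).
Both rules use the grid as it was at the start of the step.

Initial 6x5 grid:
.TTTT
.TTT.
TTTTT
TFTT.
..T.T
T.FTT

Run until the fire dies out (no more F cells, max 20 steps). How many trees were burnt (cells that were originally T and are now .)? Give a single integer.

Step 1: +5 fires, +2 burnt (F count now 5)
Step 2: +5 fires, +5 burnt (F count now 5)
Step 3: +4 fires, +5 burnt (F count now 4)
Step 4: +3 fires, +4 burnt (F count now 3)
Step 5: +1 fires, +3 burnt (F count now 1)
Step 6: +1 fires, +1 burnt (F count now 1)
Step 7: +0 fires, +1 burnt (F count now 0)
Fire out after step 7
Initially T: 20, now '.': 29
Total burnt (originally-T cells now '.'): 19

Answer: 19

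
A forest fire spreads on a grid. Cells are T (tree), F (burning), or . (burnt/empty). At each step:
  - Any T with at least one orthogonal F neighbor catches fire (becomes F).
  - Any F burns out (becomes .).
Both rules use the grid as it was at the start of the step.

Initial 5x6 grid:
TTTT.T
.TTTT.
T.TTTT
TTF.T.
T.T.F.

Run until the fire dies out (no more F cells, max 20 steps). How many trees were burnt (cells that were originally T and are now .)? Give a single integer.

Step 1: +4 fires, +2 burnt (F count now 4)
Step 2: +4 fires, +4 burnt (F count now 4)
Step 3: +7 fires, +4 burnt (F count now 7)
Step 4: +2 fires, +7 burnt (F count now 2)
Step 5: +1 fires, +2 burnt (F count now 1)
Step 6: +0 fires, +1 burnt (F count now 0)
Fire out after step 6
Initially T: 19, now '.': 29
Total burnt (originally-T cells now '.'): 18

Answer: 18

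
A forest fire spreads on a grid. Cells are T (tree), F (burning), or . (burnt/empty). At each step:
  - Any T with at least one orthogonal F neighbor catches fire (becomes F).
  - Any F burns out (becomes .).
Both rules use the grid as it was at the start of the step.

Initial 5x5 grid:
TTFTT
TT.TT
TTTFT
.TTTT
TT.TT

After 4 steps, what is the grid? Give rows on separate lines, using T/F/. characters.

Step 1: 6 trees catch fire, 2 burn out
  TF.FT
  TT.FT
  TTF.F
  .TTFT
  TT.TT
Step 2: 8 trees catch fire, 6 burn out
  F...F
  TF..F
  TF...
  .TF.F
  TT.FT
Step 3: 4 trees catch fire, 8 burn out
  .....
  F....
  F....
  .F...
  TT..F
Step 4: 1 trees catch fire, 4 burn out
  .....
  .....
  .....
  .....
  TF...

.....
.....
.....
.....
TF...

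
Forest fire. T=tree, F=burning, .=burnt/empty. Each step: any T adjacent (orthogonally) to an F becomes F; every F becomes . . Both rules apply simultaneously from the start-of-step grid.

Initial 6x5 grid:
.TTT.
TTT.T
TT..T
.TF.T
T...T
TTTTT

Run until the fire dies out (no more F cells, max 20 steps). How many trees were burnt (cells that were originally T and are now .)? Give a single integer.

Step 1: +1 fires, +1 burnt (F count now 1)
Step 2: +1 fires, +1 burnt (F count now 1)
Step 3: +2 fires, +1 burnt (F count now 2)
Step 4: +3 fires, +2 burnt (F count now 3)
Step 5: +1 fires, +3 burnt (F count now 1)
Step 6: +1 fires, +1 burnt (F count now 1)
Step 7: +0 fires, +1 burnt (F count now 0)
Fire out after step 7
Initially T: 19, now '.': 20
Total burnt (originally-T cells now '.'): 9

Answer: 9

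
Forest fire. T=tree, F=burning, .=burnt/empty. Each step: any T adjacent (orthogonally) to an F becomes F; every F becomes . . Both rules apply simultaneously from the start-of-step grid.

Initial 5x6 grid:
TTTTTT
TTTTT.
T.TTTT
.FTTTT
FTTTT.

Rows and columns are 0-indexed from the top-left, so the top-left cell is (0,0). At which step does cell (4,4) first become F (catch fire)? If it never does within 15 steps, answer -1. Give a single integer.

Step 1: cell (4,4)='T' (+2 fires, +2 burnt)
Step 2: cell (4,4)='T' (+3 fires, +2 burnt)
Step 3: cell (4,4)='T' (+4 fires, +3 burnt)
Step 4: cell (4,4)='F' (+6 fires, +4 burnt)
  -> target ignites at step 4
Step 5: cell (4,4)='.' (+5 fires, +6 burnt)
Step 6: cell (4,4)='.' (+3 fires, +5 burnt)
Step 7: cell (4,4)='.' (+1 fires, +3 burnt)
Step 8: cell (4,4)='.' (+0 fires, +1 burnt)
  fire out at step 8

4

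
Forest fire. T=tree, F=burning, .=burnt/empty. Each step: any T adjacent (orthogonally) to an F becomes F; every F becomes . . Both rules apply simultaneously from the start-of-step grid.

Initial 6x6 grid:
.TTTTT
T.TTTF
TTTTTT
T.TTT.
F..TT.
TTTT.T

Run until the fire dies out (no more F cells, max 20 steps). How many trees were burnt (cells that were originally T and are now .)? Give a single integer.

Answer: 25

Derivation:
Step 1: +5 fires, +2 burnt (F count now 5)
Step 2: +5 fires, +5 burnt (F count now 5)
Step 3: +7 fires, +5 burnt (F count now 7)
Step 4: +5 fires, +7 burnt (F count now 5)
Step 5: +3 fires, +5 burnt (F count now 3)
Step 6: +0 fires, +3 burnt (F count now 0)
Fire out after step 6
Initially T: 26, now '.': 35
Total burnt (originally-T cells now '.'): 25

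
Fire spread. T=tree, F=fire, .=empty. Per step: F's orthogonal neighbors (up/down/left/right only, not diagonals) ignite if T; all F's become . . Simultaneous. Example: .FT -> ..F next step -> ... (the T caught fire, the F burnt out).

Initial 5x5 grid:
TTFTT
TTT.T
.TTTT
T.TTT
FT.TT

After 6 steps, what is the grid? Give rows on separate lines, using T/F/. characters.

Step 1: 5 trees catch fire, 2 burn out
  TF.FT
  TTF.T
  .TTTT
  F.TTT
  .F.TT
Step 2: 4 trees catch fire, 5 burn out
  F...F
  TF..T
  .TFTT
  ..TTT
  ...TT
Step 3: 5 trees catch fire, 4 burn out
  .....
  F...F
  .F.FT
  ..FTT
  ...TT
Step 4: 2 trees catch fire, 5 burn out
  .....
  .....
  ....F
  ...FT
  ...TT
Step 5: 2 trees catch fire, 2 burn out
  .....
  .....
  .....
  ....F
  ...FT
Step 6: 1 trees catch fire, 2 burn out
  .....
  .....
  .....
  .....
  ....F

.....
.....
.....
.....
....F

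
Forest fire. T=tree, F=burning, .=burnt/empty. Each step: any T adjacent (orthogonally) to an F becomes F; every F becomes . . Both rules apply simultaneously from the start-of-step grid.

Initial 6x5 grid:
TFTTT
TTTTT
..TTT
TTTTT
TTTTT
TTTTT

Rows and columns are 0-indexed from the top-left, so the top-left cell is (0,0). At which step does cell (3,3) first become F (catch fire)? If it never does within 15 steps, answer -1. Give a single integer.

Step 1: cell (3,3)='T' (+3 fires, +1 burnt)
Step 2: cell (3,3)='T' (+3 fires, +3 burnt)
Step 3: cell (3,3)='T' (+3 fires, +3 burnt)
Step 4: cell (3,3)='T' (+3 fires, +3 burnt)
Step 5: cell (3,3)='F' (+4 fires, +3 burnt)
  -> target ignites at step 5
Step 6: cell (3,3)='.' (+5 fires, +4 burnt)
Step 7: cell (3,3)='.' (+4 fires, +5 burnt)
Step 8: cell (3,3)='.' (+2 fires, +4 burnt)
Step 9: cell (3,3)='.' (+0 fires, +2 burnt)
  fire out at step 9

5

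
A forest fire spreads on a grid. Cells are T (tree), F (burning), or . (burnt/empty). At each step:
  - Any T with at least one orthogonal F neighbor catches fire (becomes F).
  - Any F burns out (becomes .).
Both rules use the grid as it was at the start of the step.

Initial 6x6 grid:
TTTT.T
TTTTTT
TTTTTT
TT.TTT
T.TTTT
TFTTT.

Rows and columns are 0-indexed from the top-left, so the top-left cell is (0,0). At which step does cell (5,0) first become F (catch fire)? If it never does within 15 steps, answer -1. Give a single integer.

Step 1: cell (5,0)='F' (+2 fires, +1 burnt)
  -> target ignites at step 1
Step 2: cell (5,0)='.' (+3 fires, +2 burnt)
Step 3: cell (5,0)='.' (+3 fires, +3 burnt)
Step 4: cell (5,0)='.' (+4 fires, +3 burnt)
Step 5: cell (5,0)='.' (+5 fires, +4 burnt)
Step 6: cell (5,0)='.' (+6 fires, +5 burnt)
Step 7: cell (5,0)='.' (+5 fires, +6 burnt)
Step 8: cell (5,0)='.' (+2 fires, +5 burnt)
Step 9: cell (5,0)='.' (+1 fires, +2 burnt)
Step 10: cell (5,0)='.' (+0 fires, +1 burnt)
  fire out at step 10

1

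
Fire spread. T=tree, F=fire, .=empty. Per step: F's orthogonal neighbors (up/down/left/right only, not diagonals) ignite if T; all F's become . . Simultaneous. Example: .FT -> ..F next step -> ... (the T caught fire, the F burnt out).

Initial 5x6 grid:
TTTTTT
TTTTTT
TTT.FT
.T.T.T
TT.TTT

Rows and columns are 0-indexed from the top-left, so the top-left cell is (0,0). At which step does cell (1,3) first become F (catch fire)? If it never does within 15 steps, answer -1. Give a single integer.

Step 1: cell (1,3)='T' (+2 fires, +1 burnt)
Step 2: cell (1,3)='F' (+4 fires, +2 burnt)
  -> target ignites at step 2
Step 3: cell (1,3)='.' (+4 fires, +4 burnt)
Step 4: cell (1,3)='.' (+4 fires, +4 burnt)
Step 5: cell (1,3)='.' (+4 fires, +4 burnt)
Step 6: cell (1,3)='.' (+4 fires, +4 burnt)
Step 7: cell (1,3)='.' (+1 fires, +4 burnt)
Step 8: cell (1,3)='.' (+1 fires, +1 burnt)
Step 9: cell (1,3)='.' (+0 fires, +1 burnt)
  fire out at step 9

2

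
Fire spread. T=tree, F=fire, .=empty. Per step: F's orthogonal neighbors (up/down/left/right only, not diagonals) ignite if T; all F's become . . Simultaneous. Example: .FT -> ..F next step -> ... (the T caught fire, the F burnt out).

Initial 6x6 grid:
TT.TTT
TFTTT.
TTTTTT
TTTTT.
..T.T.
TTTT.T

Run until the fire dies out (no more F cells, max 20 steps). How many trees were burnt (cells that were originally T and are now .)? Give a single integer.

Answer: 26

Derivation:
Step 1: +4 fires, +1 burnt (F count now 4)
Step 2: +5 fires, +4 burnt (F count now 5)
Step 3: +5 fires, +5 burnt (F count now 5)
Step 4: +4 fires, +5 burnt (F count now 4)
Step 5: +4 fires, +4 burnt (F count now 4)
Step 6: +3 fires, +4 burnt (F count now 3)
Step 7: +1 fires, +3 burnt (F count now 1)
Step 8: +0 fires, +1 burnt (F count now 0)
Fire out after step 8
Initially T: 27, now '.': 35
Total burnt (originally-T cells now '.'): 26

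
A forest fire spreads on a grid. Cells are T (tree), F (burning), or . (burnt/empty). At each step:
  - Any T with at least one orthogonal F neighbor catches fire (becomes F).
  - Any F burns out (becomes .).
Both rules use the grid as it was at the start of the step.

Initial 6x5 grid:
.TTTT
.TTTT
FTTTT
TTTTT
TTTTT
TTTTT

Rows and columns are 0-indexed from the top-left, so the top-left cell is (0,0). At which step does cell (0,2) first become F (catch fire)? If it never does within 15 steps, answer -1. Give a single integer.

Step 1: cell (0,2)='T' (+2 fires, +1 burnt)
Step 2: cell (0,2)='T' (+4 fires, +2 burnt)
Step 3: cell (0,2)='T' (+6 fires, +4 burnt)
Step 4: cell (0,2)='F' (+6 fires, +6 burnt)
  -> target ignites at step 4
Step 5: cell (0,2)='.' (+5 fires, +6 burnt)
Step 6: cell (0,2)='.' (+3 fires, +5 burnt)
Step 7: cell (0,2)='.' (+1 fires, +3 burnt)
Step 8: cell (0,2)='.' (+0 fires, +1 burnt)
  fire out at step 8

4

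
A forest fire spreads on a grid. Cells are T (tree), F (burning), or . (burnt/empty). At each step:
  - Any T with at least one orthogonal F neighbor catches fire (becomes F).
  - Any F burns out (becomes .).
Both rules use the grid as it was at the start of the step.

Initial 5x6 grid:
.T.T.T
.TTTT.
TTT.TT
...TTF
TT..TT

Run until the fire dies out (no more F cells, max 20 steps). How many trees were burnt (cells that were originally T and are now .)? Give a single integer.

Step 1: +3 fires, +1 burnt (F count now 3)
Step 2: +3 fires, +3 burnt (F count now 3)
Step 3: +1 fires, +3 burnt (F count now 1)
Step 4: +1 fires, +1 burnt (F count now 1)
Step 5: +2 fires, +1 burnt (F count now 2)
Step 6: +2 fires, +2 burnt (F count now 2)
Step 7: +2 fires, +2 burnt (F count now 2)
Step 8: +1 fires, +2 burnt (F count now 1)
Step 9: +0 fires, +1 burnt (F count now 0)
Fire out after step 9
Initially T: 18, now '.': 27
Total burnt (originally-T cells now '.'): 15

Answer: 15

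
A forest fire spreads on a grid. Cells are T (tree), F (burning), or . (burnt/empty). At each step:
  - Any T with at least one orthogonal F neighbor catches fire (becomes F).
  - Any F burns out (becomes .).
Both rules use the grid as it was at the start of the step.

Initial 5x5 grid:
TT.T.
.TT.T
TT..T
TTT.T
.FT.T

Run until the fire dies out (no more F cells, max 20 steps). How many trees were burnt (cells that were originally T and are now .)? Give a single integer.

Answer: 10

Derivation:
Step 1: +2 fires, +1 burnt (F count now 2)
Step 2: +3 fires, +2 burnt (F count now 3)
Step 3: +2 fires, +3 burnt (F count now 2)
Step 4: +2 fires, +2 burnt (F count now 2)
Step 5: +1 fires, +2 burnt (F count now 1)
Step 6: +0 fires, +1 burnt (F count now 0)
Fire out after step 6
Initially T: 15, now '.': 20
Total burnt (originally-T cells now '.'): 10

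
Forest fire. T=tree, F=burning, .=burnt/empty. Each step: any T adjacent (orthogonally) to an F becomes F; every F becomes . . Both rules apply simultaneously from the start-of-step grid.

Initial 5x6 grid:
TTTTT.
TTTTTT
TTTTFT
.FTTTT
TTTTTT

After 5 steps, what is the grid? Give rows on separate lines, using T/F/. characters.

Step 1: 7 trees catch fire, 2 burn out
  TTTTT.
  TTTTFT
  TFTF.F
  ..FTFT
  TFTTTT
Step 2: 11 trees catch fire, 7 burn out
  TTTTF.
  TFTF.F
  F.F...
  ...F.F
  F.FTFT
Step 3: 6 trees catch fire, 11 burn out
  TFTF..
  F.F...
  ......
  ......
  ...F.F
Step 4: 2 trees catch fire, 6 burn out
  F.F...
  ......
  ......
  ......
  ......
Step 5: 0 trees catch fire, 2 burn out
  ......
  ......
  ......
  ......
  ......

......
......
......
......
......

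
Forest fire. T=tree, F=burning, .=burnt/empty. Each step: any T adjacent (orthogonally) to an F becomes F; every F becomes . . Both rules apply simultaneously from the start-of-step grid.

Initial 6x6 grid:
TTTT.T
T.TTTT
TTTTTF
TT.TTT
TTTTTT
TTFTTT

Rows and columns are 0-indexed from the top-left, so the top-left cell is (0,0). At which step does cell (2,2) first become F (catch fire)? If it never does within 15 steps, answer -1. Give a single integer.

Step 1: cell (2,2)='T' (+6 fires, +2 burnt)
Step 2: cell (2,2)='T' (+9 fires, +6 burnt)
Step 3: cell (2,2)='F' (+7 fires, +9 burnt)
  -> target ignites at step 3
Step 4: cell (2,2)='.' (+4 fires, +7 burnt)
Step 5: cell (2,2)='.' (+2 fires, +4 burnt)
Step 6: cell (2,2)='.' (+2 fires, +2 burnt)
Step 7: cell (2,2)='.' (+1 fires, +2 burnt)
Step 8: cell (2,2)='.' (+0 fires, +1 burnt)
  fire out at step 8

3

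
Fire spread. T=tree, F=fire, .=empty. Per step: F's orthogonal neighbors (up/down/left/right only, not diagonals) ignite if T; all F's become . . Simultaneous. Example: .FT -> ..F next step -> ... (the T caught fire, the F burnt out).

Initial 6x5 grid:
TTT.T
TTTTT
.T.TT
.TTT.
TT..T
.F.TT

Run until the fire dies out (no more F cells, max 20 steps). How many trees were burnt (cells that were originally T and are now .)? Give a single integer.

Step 1: +1 fires, +1 burnt (F count now 1)
Step 2: +2 fires, +1 burnt (F count now 2)
Step 3: +2 fires, +2 burnt (F count now 2)
Step 4: +2 fires, +2 burnt (F count now 2)
Step 5: +4 fires, +2 burnt (F count now 4)
Step 6: +4 fires, +4 burnt (F count now 4)
Step 7: +1 fires, +4 burnt (F count now 1)
Step 8: +1 fires, +1 burnt (F count now 1)
Step 9: +0 fires, +1 burnt (F count now 0)
Fire out after step 9
Initially T: 20, now '.': 27
Total burnt (originally-T cells now '.'): 17

Answer: 17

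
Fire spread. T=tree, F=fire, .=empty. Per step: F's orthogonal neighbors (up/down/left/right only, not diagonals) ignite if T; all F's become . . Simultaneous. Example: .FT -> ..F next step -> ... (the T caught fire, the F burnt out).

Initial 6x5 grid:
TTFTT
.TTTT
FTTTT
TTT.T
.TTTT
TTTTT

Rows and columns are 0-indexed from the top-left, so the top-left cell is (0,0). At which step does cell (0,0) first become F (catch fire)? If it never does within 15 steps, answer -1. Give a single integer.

Step 1: cell (0,0)='T' (+5 fires, +2 burnt)
Step 2: cell (0,0)='F' (+6 fires, +5 burnt)
  -> target ignites at step 2
Step 3: cell (0,0)='.' (+4 fires, +6 burnt)
Step 4: cell (0,0)='.' (+3 fires, +4 burnt)
Step 5: cell (0,0)='.' (+4 fires, +3 burnt)
Step 6: cell (0,0)='.' (+2 fires, +4 burnt)
Step 7: cell (0,0)='.' (+1 fires, +2 burnt)
Step 8: cell (0,0)='.' (+0 fires, +1 burnt)
  fire out at step 8

2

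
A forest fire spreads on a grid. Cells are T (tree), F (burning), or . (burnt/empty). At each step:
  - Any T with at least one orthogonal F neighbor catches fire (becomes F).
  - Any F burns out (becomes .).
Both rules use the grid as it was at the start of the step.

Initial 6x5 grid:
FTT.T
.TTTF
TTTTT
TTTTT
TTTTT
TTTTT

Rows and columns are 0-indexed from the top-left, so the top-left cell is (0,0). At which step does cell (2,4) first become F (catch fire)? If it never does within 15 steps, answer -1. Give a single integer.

Step 1: cell (2,4)='F' (+4 fires, +2 burnt)
  -> target ignites at step 1
Step 2: cell (2,4)='.' (+5 fires, +4 burnt)
Step 3: cell (2,4)='.' (+4 fires, +5 burnt)
Step 4: cell (2,4)='.' (+5 fires, +4 burnt)
Step 5: cell (2,4)='.' (+4 fires, +5 burnt)
Step 6: cell (2,4)='.' (+3 fires, +4 burnt)
Step 7: cell (2,4)='.' (+1 fires, +3 burnt)
Step 8: cell (2,4)='.' (+0 fires, +1 burnt)
  fire out at step 8

1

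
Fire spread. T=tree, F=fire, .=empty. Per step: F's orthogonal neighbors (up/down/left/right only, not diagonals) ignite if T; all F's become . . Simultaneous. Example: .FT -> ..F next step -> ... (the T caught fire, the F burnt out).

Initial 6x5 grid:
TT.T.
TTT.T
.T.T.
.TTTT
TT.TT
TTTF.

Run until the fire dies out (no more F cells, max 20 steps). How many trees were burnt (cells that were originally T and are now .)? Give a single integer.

Answer: 18

Derivation:
Step 1: +2 fires, +1 burnt (F count now 2)
Step 2: +3 fires, +2 burnt (F count now 3)
Step 3: +5 fires, +3 burnt (F count now 5)
Step 4: +2 fires, +5 burnt (F count now 2)
Step 5: +1 fires, +2 burnt (F count now 1)
Step 6: +1 fires, +1 burnt (F count now 1)
Step 7: +3 fires, +1 burnt (F count now 3)
Step 8: +1 fires, +3 burnt (F count now 1)
Step 9: +0 fires, +1 burnt (F count now 0)
Fire out after step 9
Initially T: 20, now '.': 28
Total burnt (originally-T cells now '.'): 18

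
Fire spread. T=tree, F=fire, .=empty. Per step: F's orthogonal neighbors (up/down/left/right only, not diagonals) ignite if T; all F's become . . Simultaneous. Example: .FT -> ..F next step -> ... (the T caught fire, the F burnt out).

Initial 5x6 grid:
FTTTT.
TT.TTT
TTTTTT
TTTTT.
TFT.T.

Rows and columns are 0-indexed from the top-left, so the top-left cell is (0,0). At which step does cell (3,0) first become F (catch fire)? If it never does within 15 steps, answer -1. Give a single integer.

Step 1: cell (3,0)='T' (+5 fires, +2 burnt)
Step 2: cell (3,0)='F' (+6 fires, +5 burnt)
  -> target ignites at step 2
Step 3: cell (3,0)='.' (+3 fires, +6 burnt)
Step 4: cell (3,0)='.' (+4 fires, +3 burnt)
Step 5: cell (3,0)='.' (+3 fires, +4 burnt)
Step 6: cell (3,0)='.' (+2 fires, +3 burnt)
Step 7: cell (3,0)='.' (+0 fires, +2 burnt)
  fire out at step 7

2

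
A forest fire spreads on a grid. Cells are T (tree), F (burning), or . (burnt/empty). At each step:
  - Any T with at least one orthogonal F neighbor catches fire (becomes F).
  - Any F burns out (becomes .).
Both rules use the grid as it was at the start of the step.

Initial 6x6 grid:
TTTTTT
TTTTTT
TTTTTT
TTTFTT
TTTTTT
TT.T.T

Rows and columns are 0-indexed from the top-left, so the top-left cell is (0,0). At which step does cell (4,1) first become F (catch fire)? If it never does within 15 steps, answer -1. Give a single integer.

Step 1: cell (4,1)='T' (+4 fires, +1 burnt)
Step 2: cell (4,1)='T' (+8 fires, +4 burnt)
Step 3: cell (4,1)='F' (+8 fires, +8 burnt)
  -> target ignites at step 3
Step 4: cell (4,1)='.' (+8 fires, +8 burnt)
Step 5: cell (4,1)='.' (+4 fires, +8 burnt)
Step 6: cell (4,1)='.' (+1 fires, +4 burnt)
Step 7: cell (4,1)='.' (+0 fires, +1 burnt)
  fire out at step 7

3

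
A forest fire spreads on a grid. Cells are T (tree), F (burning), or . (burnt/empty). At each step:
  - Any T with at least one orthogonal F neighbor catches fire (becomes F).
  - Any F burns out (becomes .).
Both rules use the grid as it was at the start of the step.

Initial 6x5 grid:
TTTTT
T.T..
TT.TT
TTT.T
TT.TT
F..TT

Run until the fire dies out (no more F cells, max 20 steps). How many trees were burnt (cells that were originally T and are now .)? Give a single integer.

Step 1: +1 fires, +1 burnt (F count now 1)
Step 2: +2 fires, +1 burnt (F count now 2)
Step 3: +2 fires, +2 burnt (F count now 2)
Step 4: +3 fires, +2 burnt (F count now 3)
Step 5: +1 fires, +3 burnt (F count now 1)
Step 6: +1 fires, +1 burnt (F count now 1)
Step 7: +1 fires, +1 burnt (F count now 1)
Step 8: +2 fires, +1 burnt (F count now 2)
Step 9: +1 fires, +2 burnt (F count now 1)
Step 10: +0 fires, +1 burnt (F count now 0)
Fire out after step 10
Initially T: 21, now '.': 23
Total burnt (originally-T cells now '.'): 14

Answer: 14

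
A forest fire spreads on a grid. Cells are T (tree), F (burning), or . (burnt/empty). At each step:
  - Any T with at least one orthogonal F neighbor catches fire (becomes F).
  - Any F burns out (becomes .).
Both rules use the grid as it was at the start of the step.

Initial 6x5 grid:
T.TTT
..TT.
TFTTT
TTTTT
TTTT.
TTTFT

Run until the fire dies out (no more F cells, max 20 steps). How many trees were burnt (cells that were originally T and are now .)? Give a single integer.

Step 1: +6 fires, +2 burnt (F count now 6)
Step 2: +8 fires, +6 burnt (F count now 8)
Step 3: +6 fires, +8 burnt (F count now 6)
Step 4: +1 fires, +6 burnt (F count now 1)
Step 5: +1 fires, +1 burnt (F count now 1)
Step 6: +0 fires, +1 burnt (F count now 0)
Fire out after step 6
Initially T: 23, now '.': 29
Total burnt (originally-T cells now '.'): 22

Answer: 22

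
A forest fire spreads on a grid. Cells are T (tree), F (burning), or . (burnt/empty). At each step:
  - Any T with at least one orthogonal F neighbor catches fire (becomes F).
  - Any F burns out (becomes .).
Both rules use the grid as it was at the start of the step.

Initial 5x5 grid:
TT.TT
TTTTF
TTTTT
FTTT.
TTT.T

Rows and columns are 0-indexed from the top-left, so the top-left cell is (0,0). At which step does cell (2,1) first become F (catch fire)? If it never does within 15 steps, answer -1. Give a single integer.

Step 1: cell (2,1)='T' (+6 fires, +2 burnt)
Step 2: cell (2,1)='F' (+7 fires, +6 burnt)
  -> target ignites at step 2
Step 3: cell (2,1)='.' (+5 fires, +7 burnt)
Step 4: cell (2,1)='.' (+1 fires, +5 burnt)
Step 5: cell (2,1)='.' (+0 fires, +1 burnt)
  fire out at step 5

2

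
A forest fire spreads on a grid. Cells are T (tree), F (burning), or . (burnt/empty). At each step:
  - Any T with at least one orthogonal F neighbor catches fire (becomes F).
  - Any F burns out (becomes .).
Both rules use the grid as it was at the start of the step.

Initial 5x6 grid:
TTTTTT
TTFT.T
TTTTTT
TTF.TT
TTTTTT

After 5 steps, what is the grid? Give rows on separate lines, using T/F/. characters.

Step 1: 6 trees catch fire, 2 burn out
  TTFTTT
  TF.F.T
  TTFTTT
  TF..TT
  TTFTTT
Step 2: 8 trees catch fire, 6 burn out
  TF.FTT
  F....T
  TF.FTT
  F...TT
  TF.FTT
Step 3: 6 trees catch fire, 8 burn out
  F...FT
  .....T
  F...FT
  ....TT
  F...FT
Step 4: 4 trees catch fire, 6 burn out
  .....F
  .....T
  .....F
  ....FT
  .....F
Step 5: 2 trees catch fire, 4 burn out
  ......
  .....F
  ......
  .....F
  ......

......
.....F
......
.....F
......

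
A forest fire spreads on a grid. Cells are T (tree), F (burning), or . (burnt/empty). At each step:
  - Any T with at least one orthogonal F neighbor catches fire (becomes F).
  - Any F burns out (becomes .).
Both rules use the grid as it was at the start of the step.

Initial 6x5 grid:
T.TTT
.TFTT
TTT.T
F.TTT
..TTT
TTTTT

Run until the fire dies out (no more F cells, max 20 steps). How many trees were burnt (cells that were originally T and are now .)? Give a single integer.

Step 1: +5 fires, +2 burnt (F count now 5)
Step 2: +4 fires, +5 burnt (F count now 4)
Step 3: +4 fires, +4 burnt (F count now 4)
Step 4: +3 fires, +4 burnt (F count now 3)
Step 5: +3 fires, +3 burnt (F count now 3)
Step 6: +2 fires, +3 burnt (F count now 2)
Step 7: +0 fires, +2 burnt (F count now 0)
Fire out after step 7
Initially T: 22, now '.': 29
Total burnt (originally-T cells now '.'): 21

Answer: 21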